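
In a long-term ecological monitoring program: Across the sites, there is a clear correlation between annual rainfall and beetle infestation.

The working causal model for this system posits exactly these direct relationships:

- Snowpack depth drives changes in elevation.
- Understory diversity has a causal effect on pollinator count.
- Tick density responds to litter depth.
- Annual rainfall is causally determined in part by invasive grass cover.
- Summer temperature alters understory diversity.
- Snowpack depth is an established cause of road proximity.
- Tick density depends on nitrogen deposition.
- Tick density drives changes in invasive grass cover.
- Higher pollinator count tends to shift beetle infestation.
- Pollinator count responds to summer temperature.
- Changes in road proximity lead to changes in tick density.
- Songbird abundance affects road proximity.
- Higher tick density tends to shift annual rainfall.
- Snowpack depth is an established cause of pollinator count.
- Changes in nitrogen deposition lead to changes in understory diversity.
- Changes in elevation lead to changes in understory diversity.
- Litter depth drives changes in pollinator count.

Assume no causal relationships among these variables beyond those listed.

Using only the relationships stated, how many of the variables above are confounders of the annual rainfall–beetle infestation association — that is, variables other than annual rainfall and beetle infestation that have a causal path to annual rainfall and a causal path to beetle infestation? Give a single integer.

The common causes are: litter depth (to annual rainfall via litter depth → tick density → annual rainfall; to beetle infestation via litter depth → pollinator count → beetle infestation); nitrogen deposition (to annual rainfall via nitrogen deposition → tick density → annual rainfall; to beetle infestation via nitrogen deposition → understory diversity → pollinator count → beetle infestation); snowpack depth (to annual rainfall via snowpack depth → road proximity → tick density → annual rainfall; to beetle infestation via snowpack depth → pollinator count → beetle infestation).
Every other variable lacks a causal path to at least one of annual rainfall and beetle infestation.

3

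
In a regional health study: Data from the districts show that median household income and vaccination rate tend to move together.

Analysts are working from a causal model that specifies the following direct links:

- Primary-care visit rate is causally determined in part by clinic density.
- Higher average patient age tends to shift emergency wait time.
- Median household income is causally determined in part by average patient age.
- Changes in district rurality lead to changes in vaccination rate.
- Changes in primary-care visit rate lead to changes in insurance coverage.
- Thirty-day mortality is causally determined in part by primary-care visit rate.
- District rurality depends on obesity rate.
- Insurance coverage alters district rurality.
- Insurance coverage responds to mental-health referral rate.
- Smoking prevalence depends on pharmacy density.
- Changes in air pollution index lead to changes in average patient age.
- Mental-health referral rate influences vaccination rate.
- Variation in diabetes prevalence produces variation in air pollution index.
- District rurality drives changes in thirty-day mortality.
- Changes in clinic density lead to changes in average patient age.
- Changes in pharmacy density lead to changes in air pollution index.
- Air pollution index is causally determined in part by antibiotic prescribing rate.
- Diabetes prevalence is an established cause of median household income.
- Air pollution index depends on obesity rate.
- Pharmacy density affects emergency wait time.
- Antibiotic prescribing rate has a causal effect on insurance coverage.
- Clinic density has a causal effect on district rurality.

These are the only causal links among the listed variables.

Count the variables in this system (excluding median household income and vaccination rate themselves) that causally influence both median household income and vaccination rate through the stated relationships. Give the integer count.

3

The common causes are: antibiotic prescribing rate (to median household income via antibiotic prescribing rate → air pollution index → average patient age → median household income; to vaccination rate via antibiotic prescribing rate → insurance coverage → district rurality → vaccination rate); clinic density (to median household income via clinic density → average patient age → median household income; to vaccination rate via clinic density → district rurality → vaccination rate); obesity rate (to median household income via obesity rate → air pollution index → average patient age → median household income; to vaccination rate via obesity rate → district rurality → vaccination rate).
Every other variable lacks a causal path to at least one of median household income and vaccination rate.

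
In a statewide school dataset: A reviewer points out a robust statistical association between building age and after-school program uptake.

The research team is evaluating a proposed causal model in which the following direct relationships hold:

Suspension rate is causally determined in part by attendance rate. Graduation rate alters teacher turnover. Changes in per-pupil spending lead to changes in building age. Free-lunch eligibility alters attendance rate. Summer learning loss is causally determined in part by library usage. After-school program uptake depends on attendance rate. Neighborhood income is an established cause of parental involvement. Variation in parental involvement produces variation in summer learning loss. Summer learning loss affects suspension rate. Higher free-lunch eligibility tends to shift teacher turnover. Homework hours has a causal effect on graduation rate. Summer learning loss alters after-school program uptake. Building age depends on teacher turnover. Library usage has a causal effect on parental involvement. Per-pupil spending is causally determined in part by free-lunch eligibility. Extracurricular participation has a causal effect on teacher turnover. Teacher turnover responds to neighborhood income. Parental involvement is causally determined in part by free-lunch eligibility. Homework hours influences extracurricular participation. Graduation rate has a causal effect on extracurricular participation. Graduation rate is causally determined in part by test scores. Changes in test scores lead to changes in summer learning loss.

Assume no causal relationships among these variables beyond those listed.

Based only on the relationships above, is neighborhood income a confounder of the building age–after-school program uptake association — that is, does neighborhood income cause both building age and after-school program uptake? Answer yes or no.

Neighborhood income has a causal path to building age (neighborhood income → teacher turnover → building age) and to after-school program uptake (neighborhood income → parental involvement → summer learning loss → after-school program uptake), so it is a common cause of both — a confounder.

yes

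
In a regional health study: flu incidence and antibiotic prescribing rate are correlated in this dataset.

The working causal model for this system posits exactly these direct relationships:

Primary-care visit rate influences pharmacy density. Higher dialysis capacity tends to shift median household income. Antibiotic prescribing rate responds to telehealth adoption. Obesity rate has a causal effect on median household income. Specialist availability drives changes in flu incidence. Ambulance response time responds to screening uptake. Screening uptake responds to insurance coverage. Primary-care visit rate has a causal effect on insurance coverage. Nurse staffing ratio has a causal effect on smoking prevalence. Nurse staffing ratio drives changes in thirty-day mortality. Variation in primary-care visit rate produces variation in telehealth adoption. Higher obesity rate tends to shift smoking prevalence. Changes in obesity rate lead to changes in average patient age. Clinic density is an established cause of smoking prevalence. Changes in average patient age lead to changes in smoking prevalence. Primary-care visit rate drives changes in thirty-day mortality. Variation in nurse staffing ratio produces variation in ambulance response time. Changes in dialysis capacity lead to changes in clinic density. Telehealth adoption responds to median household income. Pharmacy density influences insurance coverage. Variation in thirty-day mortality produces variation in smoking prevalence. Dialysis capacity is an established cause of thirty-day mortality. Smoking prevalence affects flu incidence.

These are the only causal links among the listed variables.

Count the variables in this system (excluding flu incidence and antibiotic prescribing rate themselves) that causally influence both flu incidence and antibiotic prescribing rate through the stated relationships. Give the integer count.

The common causes are: dialysis capacity (to flu incidence via dialysis capacity → clinic density → smoking prevalence → flu incidence; to antibiotic prescribing rate via dialysis capacity → median household income → telehealth adoption → antibiotic prescribing rate); obesity rate (to flu incidence via obesity rate → smoking prevalence → flu incidence; to antibiotic prescribing rate via obesity rate → median household income → telehealth adoption → antibiotic prescribing rate); primary-care visit rate (to flu incidence via primary-care visit rate → thirty-day mortality → smoking prevalence → flu incidence; to antibiotic prescribing rate via primary-care visit rate → telehealth adoption → antibiotic prescribing rate).
Every other variable lacks a causal path to at least one of flu incidence and antibiotic prescribing rate.

3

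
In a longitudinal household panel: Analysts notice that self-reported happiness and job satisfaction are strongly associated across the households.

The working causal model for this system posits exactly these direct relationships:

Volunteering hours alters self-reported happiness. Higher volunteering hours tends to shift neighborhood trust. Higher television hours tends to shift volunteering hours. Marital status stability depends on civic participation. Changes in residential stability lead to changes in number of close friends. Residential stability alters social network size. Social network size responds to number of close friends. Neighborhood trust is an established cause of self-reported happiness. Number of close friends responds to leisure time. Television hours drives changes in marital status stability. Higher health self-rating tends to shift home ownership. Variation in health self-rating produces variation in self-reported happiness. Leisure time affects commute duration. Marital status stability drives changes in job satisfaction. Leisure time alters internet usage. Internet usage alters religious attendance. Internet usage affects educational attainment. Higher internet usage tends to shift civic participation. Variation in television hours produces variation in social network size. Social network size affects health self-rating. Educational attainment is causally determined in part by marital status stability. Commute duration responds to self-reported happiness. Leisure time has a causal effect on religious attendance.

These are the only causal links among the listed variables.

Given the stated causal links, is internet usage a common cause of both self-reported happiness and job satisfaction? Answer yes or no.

Internet usage has no stated causal path to self-reported happiness. A confounder must cause both variables, so internet usage does not qualify.

no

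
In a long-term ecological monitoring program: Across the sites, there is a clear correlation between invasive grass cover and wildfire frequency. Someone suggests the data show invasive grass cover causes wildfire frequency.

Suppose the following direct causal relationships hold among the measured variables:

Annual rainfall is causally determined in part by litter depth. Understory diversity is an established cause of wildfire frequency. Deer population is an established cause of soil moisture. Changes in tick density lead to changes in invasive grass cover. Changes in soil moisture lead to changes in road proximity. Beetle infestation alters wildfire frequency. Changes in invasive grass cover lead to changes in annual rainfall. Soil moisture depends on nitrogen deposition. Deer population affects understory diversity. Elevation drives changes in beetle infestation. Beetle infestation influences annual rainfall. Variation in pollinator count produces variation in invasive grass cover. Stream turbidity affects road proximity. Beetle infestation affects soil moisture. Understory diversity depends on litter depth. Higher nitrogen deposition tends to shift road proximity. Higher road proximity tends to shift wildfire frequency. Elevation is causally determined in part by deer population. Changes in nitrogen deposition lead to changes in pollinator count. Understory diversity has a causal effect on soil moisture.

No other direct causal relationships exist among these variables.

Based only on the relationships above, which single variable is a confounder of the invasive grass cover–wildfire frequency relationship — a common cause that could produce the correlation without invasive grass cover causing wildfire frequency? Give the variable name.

nitrogen deposition

Nitrogen deposition has a causal path to invasive grass cover (nitrogen deposition → pollinator count → invasive grass cover) and a separate causal path to wildfire frequency (nitrogen deposition → road proximity → wildfire frequency), so it is a common cause of both.
No stated relationship gives invasive grass cover a causal route to wildfire frequency, so the correlation is explained by the shared upstream cause rather than a direct effect.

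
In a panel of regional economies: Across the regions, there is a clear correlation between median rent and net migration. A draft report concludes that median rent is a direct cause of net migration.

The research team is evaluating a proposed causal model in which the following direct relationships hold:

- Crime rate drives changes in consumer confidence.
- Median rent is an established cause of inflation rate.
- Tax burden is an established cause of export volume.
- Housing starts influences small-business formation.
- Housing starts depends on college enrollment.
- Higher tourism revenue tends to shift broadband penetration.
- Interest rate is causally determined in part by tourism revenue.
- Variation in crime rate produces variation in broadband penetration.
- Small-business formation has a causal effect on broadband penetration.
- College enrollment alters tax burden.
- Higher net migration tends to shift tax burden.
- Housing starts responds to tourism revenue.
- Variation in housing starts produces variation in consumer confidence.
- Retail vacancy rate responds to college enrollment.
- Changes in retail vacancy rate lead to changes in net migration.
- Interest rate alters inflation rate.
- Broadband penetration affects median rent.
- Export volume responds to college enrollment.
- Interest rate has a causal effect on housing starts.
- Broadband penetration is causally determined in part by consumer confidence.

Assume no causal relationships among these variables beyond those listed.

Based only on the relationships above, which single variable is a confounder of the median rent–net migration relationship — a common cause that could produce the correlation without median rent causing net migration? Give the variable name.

college enrollment

College enrollment has a causal path to median rent (college enrollment → housing starts → small-business formation → broadband penetration → median rent) and a separate causal path to net migration (college enrollment → retail vacancy rate → net migration), so it is a common cause of both.
No stated relationship gives median rent a causal route to net migration, so the correlation is explained by the shared upstream cause rather than a direct effect.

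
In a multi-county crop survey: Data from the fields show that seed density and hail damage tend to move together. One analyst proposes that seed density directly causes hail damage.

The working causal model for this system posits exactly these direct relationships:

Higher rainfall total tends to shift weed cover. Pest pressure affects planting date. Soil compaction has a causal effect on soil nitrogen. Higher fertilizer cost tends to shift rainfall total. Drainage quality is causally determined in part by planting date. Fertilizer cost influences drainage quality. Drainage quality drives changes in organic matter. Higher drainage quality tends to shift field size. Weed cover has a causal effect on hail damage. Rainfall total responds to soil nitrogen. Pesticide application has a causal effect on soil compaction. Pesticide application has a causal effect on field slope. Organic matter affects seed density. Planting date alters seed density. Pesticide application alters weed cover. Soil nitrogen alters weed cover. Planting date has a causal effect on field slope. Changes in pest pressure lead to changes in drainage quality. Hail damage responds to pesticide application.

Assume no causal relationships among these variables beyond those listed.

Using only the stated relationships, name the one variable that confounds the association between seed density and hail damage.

fertilizer cost

Fertilizer cost has a causal path to seed density (fertilizer cost → drainage quality → organic matter → seed density) and a separate causal path to hail damage (fertilizer cost → rainfall total → weed cover → hail damage), so it is a common cause of both.
No stated relationship gives seed density a causal route to hail damage, so the correlation is explained by the shared upstream cause rather than a direct effect.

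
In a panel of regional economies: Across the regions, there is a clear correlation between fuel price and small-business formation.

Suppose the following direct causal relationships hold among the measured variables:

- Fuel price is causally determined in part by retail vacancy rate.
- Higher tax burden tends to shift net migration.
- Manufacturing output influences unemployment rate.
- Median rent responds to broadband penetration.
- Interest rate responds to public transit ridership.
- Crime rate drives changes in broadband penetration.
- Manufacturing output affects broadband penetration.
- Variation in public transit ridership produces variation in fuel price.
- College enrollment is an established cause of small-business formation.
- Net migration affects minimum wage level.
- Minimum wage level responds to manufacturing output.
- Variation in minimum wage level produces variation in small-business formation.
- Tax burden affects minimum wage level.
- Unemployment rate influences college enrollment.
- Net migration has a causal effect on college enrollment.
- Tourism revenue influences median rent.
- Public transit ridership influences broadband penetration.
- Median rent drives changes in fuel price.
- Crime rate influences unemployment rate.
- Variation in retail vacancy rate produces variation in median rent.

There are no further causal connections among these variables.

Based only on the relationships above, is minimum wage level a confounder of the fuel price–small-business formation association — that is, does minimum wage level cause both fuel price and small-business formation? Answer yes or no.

Minimum wage level has no stated causal path to fuel price. A confounder must cause both variables, so minimum wage level does not qualify.

no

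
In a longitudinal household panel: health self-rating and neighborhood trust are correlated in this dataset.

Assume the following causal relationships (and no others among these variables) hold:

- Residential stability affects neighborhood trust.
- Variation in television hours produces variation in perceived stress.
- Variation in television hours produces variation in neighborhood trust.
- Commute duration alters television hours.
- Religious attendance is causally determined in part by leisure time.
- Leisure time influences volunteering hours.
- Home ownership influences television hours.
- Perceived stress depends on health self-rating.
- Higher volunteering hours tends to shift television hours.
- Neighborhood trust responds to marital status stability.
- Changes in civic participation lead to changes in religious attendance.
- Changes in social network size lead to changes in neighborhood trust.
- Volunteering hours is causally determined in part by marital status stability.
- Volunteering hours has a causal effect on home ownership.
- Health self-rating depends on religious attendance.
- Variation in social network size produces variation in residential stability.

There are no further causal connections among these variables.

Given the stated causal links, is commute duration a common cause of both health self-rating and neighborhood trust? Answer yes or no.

Commute duration has no stated causal path to health self-rating. A confounder must cause both variables, so commute duration does not qualify.

no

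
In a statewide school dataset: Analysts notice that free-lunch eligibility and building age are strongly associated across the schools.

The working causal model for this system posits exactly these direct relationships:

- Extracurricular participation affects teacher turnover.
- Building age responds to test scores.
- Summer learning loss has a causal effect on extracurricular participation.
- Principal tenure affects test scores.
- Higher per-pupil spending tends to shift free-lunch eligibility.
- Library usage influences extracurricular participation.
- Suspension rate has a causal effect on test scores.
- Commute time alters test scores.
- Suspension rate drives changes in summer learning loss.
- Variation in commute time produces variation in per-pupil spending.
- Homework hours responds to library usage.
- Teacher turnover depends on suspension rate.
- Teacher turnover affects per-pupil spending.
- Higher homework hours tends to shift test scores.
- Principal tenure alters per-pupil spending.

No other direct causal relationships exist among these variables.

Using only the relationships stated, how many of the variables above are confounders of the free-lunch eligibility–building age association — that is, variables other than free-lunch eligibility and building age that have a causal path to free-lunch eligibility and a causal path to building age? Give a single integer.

The common causes are: commute time (to free-lunch eligibility via commute time → per-pupil spending → free-lunch eligibility; to building age via commute time → test scores → building age); library usage (to free-lunch eligibility via library usage → extracurricular participation → teacher turnover → per-pupil spending → free-lunch eligibility; to building age via library usage → homework hours → test scores → building age); principal tenure (to free-lunch eligibility via principal tenure → per-pupil spending → free-lunch eligibility; to building age via principal tenure → test scores → building age); suspension rate (to free-lunch eligibility via suspension rate → teacher turnover → per-pupil spending → free-lunch eligibility; to building age via suspension rate → test scores → building age).
Every other variable lacks a causal path to at least one of free-lunch eligibility and building age.

4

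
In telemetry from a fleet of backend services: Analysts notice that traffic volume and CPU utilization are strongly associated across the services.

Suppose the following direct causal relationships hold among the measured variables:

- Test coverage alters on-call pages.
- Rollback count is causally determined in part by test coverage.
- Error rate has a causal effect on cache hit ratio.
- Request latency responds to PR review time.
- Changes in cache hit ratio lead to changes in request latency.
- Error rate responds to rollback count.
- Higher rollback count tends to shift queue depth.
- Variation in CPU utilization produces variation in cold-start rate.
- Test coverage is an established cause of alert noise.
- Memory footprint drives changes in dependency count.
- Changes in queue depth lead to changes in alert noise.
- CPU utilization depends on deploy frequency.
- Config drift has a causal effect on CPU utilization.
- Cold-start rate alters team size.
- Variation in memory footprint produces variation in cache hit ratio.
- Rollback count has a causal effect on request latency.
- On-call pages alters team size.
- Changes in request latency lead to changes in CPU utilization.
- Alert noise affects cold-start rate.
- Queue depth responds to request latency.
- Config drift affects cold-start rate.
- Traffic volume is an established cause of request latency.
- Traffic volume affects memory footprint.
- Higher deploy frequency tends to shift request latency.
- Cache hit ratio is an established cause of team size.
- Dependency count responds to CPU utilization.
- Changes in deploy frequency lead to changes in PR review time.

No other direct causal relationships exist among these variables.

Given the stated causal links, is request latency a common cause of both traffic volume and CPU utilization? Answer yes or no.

no

Request latency has no stated causal path to traffic volume. A confounder must cause both variables, so request latency does not qualify.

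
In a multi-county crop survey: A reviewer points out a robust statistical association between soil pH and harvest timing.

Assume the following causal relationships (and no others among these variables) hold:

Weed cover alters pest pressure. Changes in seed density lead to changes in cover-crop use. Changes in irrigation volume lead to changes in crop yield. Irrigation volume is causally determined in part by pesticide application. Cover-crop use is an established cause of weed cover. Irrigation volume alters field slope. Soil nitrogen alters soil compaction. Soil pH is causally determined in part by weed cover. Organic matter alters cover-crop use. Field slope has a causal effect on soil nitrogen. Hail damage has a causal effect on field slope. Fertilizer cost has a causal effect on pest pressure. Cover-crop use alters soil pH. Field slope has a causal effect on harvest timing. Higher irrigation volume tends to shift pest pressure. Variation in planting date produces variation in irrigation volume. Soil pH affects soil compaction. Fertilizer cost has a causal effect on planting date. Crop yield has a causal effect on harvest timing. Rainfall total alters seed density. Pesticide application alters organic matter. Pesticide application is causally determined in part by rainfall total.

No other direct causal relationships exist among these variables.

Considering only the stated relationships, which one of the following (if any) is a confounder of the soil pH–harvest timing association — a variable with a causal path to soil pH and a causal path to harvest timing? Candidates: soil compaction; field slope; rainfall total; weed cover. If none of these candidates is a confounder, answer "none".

rainfall total

Rainfall total causes soil pH (rainfall total → seed density → cover-crop use → soil pH) and also causes harvest timing (rainfall total → pesticide application → irrigation volume → crop yield → harvest timing); it is a common cause of both.
Each of the other candidates lacks a causal path to at least one of soil pH and harvest timing, so they do not confound the relationship.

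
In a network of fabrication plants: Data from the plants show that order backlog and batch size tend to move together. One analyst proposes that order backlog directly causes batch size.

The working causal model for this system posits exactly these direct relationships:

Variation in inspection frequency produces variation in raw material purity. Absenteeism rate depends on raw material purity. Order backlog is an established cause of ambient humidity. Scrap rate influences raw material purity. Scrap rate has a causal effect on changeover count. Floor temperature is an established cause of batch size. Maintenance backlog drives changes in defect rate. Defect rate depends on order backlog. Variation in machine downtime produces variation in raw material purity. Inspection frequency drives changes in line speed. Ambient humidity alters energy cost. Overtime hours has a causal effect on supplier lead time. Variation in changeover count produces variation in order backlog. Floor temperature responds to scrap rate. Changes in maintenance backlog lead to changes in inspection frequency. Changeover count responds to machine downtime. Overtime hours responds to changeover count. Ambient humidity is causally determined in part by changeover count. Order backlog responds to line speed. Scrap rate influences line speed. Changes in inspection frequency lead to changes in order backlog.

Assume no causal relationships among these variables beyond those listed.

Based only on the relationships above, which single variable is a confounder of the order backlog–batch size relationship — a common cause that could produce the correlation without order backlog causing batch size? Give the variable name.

Scrap rate has a causal path to order backlog (scrap rate → changeover count → order backlog) and a separate causal path to batch size (scrap rate → floor temperature → batch size), so it is a common cause of both.
No stated relationship gives order backlog a causal route to batch size, so the correlation is explained by the shared upstream cause rather than a direct effect.

scrap rate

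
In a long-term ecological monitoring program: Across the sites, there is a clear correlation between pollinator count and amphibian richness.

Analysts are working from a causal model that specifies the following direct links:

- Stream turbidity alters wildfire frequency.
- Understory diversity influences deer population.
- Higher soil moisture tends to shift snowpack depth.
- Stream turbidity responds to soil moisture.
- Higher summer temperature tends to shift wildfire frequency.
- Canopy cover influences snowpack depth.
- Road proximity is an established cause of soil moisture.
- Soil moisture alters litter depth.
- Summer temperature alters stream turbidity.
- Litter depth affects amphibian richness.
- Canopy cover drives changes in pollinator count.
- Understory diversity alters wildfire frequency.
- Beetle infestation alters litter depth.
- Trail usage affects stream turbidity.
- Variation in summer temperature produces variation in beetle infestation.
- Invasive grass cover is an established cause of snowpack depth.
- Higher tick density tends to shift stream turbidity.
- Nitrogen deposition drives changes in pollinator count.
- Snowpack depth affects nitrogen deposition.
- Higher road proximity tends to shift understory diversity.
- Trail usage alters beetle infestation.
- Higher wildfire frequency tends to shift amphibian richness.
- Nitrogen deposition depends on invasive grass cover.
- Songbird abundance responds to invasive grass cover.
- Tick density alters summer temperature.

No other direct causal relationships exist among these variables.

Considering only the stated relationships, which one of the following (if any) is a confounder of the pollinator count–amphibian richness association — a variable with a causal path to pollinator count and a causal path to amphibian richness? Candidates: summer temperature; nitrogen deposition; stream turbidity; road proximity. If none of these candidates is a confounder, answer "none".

Road proximity causes pollinator count (road proximity → soil moisture → snowpack depth → nitrogen deposition → pollinator count) and also causes amphibian richness (road proximity → understory diversity → wildfire frequency → amphibian richness); it is a common cause of both.
Each of the other candidates lacks a causal path to at least one of pollinator count and amphibian richness, so they do not confound the relationship.

road proximity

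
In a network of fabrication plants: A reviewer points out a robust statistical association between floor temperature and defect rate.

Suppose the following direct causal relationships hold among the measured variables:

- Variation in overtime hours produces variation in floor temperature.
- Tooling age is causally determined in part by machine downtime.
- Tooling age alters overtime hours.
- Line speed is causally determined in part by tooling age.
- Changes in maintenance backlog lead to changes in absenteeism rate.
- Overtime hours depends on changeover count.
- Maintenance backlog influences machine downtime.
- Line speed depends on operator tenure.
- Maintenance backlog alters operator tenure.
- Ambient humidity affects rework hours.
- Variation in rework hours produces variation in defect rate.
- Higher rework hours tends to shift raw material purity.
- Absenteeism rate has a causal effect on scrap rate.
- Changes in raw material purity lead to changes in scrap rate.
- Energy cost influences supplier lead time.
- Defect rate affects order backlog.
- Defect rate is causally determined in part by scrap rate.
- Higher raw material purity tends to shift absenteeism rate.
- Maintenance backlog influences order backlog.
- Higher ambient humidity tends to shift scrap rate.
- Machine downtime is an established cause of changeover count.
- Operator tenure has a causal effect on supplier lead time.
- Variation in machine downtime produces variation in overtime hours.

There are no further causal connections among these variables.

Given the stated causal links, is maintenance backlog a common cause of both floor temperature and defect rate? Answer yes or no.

Maintenance backlog has a causal path to floor temperature (maintenance backlog → machine downtime → overtime hours → floor temperature) and to defect rate (maintenance backlog → absenteeism rate → scrap rate → defect rate), so it is a common cause of both — a confounder.

yes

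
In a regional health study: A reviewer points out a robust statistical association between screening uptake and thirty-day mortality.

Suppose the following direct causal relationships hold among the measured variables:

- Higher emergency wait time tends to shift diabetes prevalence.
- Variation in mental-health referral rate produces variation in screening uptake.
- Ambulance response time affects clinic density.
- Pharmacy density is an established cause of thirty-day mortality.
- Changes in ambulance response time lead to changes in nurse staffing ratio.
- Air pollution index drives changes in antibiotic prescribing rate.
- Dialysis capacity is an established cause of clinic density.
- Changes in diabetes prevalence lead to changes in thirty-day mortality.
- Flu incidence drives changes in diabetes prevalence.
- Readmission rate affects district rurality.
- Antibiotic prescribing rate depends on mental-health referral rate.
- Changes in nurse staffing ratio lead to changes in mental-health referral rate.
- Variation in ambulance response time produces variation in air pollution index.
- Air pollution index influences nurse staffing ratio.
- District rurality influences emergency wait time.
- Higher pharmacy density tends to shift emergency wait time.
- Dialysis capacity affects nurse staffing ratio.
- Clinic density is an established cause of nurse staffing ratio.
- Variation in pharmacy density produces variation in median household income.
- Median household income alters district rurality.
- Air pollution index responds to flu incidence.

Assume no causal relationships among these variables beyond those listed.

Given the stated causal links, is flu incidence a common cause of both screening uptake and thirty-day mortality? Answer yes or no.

yes

Flu incidence has a causal path to screening uptake (flu incidence → air pollution index → nurse staffing ratio → mental-health referral rate → screening uptake) and to thirty-day mortality (flu incidence → diabetes prevalence → thirty-day mortality), so it is a common cause of both — a confounder.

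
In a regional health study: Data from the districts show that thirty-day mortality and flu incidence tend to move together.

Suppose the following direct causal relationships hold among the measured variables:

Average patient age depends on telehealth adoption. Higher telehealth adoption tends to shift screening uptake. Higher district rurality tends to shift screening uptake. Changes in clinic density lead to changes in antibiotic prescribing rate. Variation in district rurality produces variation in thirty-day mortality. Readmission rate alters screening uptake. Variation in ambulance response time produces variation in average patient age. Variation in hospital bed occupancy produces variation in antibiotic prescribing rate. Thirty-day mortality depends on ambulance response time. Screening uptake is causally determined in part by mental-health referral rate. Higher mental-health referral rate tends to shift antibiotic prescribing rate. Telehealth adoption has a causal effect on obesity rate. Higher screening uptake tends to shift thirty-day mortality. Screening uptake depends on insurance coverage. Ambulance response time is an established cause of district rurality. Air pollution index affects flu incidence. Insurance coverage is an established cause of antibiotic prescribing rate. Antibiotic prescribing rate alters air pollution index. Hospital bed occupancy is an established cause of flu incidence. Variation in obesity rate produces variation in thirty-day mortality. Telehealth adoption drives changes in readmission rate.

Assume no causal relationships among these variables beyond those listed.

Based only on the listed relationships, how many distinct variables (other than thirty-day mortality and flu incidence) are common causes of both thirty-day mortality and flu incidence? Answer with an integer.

2

The common causes are: insurance coverage (to thirty-day mortality via insurance coverage → screening uptake → thirty-day mortality; to flu incidence via insurance coverage → antibiotic prescribing rate → air pollution index → flu incidence); mental-health referral rate (to thirty-day mortality via mental-health referral rate → screening uptake → thirty-day mortality; to flu incidence via mental-health referral rate → antibiotic prescribing rate → air pollution index → flu incidence).
Every other variable lacks a causal path to at least one of thirty-day mortality and flu incidence.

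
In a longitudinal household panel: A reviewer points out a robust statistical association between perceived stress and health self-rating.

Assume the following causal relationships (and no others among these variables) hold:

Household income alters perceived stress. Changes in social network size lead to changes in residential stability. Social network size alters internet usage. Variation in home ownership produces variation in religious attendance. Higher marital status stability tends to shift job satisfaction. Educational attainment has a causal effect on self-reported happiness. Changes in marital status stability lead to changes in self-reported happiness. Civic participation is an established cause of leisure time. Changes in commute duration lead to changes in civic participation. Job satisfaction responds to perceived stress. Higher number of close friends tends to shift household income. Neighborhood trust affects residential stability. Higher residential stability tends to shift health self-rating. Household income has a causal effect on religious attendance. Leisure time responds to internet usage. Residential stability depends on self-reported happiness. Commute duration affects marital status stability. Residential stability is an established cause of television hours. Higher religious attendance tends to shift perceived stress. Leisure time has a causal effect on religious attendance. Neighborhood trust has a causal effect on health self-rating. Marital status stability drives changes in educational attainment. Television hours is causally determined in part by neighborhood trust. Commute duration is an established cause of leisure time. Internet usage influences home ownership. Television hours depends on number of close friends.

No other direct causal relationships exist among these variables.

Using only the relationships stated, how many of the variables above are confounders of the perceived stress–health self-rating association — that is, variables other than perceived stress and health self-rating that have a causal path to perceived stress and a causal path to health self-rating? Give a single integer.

2

The common causes are: commute duration (to perceived stress via commute duration → leisure time → religious attendance → perceived stress; to health self-rating via commute duration → marital status stability → self-reported happiness → residential stability → health self-rating); social network size (to perceived stress via social network size → internet usage → home ownership → religious attendance → perceived stress; to health self-rating via social network size → residential stability → health self-rating).
Every other variable lacks a causal path to at least one of perceived stress and health self-rating.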